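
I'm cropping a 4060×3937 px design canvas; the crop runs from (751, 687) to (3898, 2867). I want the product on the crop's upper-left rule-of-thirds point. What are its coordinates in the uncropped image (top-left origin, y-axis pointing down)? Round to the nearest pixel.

x = 1800 px, y = 1414 px

Crop width = 3898 − 751 = 3147 px; one third is 1049.00 px.
Crop height = 2867 − 687 = 2180 px; one third is 726.67 px.
The upper-left point is one-third across and one-third down within the crop:
x = 751 + 1 × 1049.00 ≈ 1800; y = 687 + 1 × 726.67 ≈ 1414.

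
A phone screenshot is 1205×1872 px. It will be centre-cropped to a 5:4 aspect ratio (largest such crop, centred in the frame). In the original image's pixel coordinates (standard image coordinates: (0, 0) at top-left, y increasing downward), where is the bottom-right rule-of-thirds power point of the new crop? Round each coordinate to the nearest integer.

1205/1872 < 5/4, so the 5:4 crop keeps the full width 1205 and trims height to 1205 × 4/5 = 964.00 px.
Top offset = (1872 − 964.00)/2 = 454.00 px; left offset = 0.
Bottom-right is two-thirds across and two-thirds down within the crop:
x = 0.00 + 2 × 1205.00/3 ≈ 803; y = 454.00 + 2 × 964.00/3 ≈ 1097.

x = 803 px, y = 1097 px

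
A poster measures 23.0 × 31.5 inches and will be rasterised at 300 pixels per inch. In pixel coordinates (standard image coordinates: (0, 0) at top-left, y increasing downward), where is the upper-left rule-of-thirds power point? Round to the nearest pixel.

In pixels the canvas is 23.0 × 300 = 6900 wide and 31.5 × 300 = 9450 tall.
The upper-left point is one-third across and one-third down:
x = 1 × 6900/3 ≈ 2300; y = 1 × 9450/3 ≈ 3150.

(2300, 3150)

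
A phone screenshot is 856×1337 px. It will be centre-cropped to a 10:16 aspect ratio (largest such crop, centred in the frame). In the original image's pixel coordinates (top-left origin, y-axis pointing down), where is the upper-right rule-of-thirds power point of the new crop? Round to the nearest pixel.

(567, 446)

856/1337 > 10/16, so the 10:16 crop keeps the full height 1337 and trims width to 1337 × 10/16 = 835.62 px.
Left offset = (856 − 835.62)/2 = 10.19 px; top offset = 0.
Upper-right is two-thirds across and one-third down within the crop:
x = 10.19 + 2 × 835.62/3 ≈ 567; y = 0.00 + 1 × 1337.00/3 ≈ 446.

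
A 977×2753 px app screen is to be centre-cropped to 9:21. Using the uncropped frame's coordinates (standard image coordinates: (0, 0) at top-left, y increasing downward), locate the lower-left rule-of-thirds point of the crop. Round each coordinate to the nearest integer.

977/2753 < 9/21, so the 9:21 crop keeps the full width 977 and trims height to 977 × 21/9 = 2279.67 px.
Top offset = (2753 − 2279.67)/2 = 236.67 px; left offset = 0.
Lower-left is one-third across and two-thirds down within the crop:
x = 0.00 + 1 × 977.00/3 ≈ 326; y = 236.67 + 2 × 2279.67/3 ≈ 1756.

x = 326 px, y = 1756 px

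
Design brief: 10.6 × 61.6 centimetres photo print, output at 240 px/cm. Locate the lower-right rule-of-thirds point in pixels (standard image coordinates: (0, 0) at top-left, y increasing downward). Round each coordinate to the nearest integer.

In pixels the canvas is 10.6 × 240 = 2544 wide and 61.6 × 240 = 14784 tall.
The lower-right point is two-thirds across and two-thirds down:
x = 2 × 2544/3 ≈ 1696; y = 2 × 14784/3 ≈ 9856.

x = 1696 px, y = 9856 px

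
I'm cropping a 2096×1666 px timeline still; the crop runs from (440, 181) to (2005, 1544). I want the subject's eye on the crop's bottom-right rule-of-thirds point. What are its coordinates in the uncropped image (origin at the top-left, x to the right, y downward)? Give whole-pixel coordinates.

Crop width = 2005 − 440 = 1565 px; one third is 521.67 px.
Crop height = 1544 − 181 = 1363 px; one third is 454.33 px.
The bottom-right point is two-thirds across and two-thirds down within the crop:
x = 440 + 2 × 521.67 ≈ 1483; y = 181 + 2 × 454.33 ≈ 1090.

x = 1483 px, y = 1090 px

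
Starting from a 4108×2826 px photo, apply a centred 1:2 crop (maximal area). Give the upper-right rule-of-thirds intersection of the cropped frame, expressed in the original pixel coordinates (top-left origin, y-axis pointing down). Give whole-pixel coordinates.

4108/2826 > 1/2, so the 1:2 crop keeps the full height 2826 and trims width to 2826 × 1/2 = 1413.00 px.
Left offset = (4108 − 1413.00)/2 = 1347.50 px; top offset = 0.
Upper-right is two-thirds across and one-third down within the crop:
x = 1347.50 + 2 × 1413.00/3 ≈ 2290; y = 0.00 + 1 × 2826.00/3 ≈ 942.

x = 2290 px, y = 942 px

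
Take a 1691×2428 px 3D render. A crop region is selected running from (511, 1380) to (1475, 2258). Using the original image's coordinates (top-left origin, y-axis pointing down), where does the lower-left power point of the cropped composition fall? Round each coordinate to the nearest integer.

Crop width = 1475 − 511 = 964 px; one third is 321.33 px.
Crop height = 2258 − 1380 = 878 px; one third is 292.67 px.
The lower-left point is one-third across and two-thirds down within the crop:
x = 511 + 1 × 321.33 ≈ 832; y = 1380 + 2 × 292.67 ≈ 1965.

(832, 1965)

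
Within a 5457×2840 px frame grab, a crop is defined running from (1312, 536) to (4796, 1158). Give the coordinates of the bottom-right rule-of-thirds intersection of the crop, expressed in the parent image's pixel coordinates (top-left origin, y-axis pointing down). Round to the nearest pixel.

Crop width = 4796 − 1312 = 3484 px; one third is 1161.33 px.
Crop height = 1158 − 536 = 622 px; one third is 207.33 px.
The bottom-right point is two-thirds across and two-thirds down within the crop:
x = 1312 + 2 × 1161.33 ≈ 3635; y = 536 + 2 × 207.33 ≈ 951.

x = 3635 px, y = 951 px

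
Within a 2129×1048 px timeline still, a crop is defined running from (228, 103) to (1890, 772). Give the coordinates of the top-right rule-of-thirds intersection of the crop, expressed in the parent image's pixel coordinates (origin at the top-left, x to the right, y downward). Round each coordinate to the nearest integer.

Crop width = 1890 − 228 = 1662 px; one third is 554.00 px.
Crop height = 772 − 103 = 669 px; one third is 223.00 px.
The top-right point is two-thirds across and one-third down within the crop:
x = 228 + 2 × 554.00 ≈ 1336; y = 103 + 1 × 223.00 ≈ 326.

x = 1336 px, y = 326 px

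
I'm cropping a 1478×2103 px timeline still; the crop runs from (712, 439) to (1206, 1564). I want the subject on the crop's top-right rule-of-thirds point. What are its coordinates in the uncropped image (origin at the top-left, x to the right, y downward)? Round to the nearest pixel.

Crop width = 1206 − 712 = 494 px; one third is 164.67 px.
Crop height = 1564 − 439 = 1125 px; one third is 375.00 px.
The top-right point is two-thirds across and one-third down within the crop:
x = 712 + 2 × 164.67 ≈ 1041; y = 439 + 1 × 375.00 ≈ 814.

(1041, 814)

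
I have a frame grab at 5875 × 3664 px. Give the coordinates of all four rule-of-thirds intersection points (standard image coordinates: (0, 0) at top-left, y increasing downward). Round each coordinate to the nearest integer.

One third of 5875 is 1958.33; one third of 3664 is 1221.33.
Vertical third lines at x = 1958 and x = 3917; horizontal third lines at y = 1221 and y = 2443.

(1958, 1221), (3917, 1221), (1958, 2443), (3917, 2443)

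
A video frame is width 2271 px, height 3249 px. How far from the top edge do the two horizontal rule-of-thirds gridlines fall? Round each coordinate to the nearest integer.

3249 / 3 = 1083, so the horizontal lines sit at one and two thirds of 3249.

y = 1083 px and y = 2166 px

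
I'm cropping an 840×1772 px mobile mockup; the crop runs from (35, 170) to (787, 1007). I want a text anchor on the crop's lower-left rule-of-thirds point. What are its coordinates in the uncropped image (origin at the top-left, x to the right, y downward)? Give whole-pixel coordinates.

Crop width = 787 − 35 = 752 px; one third is 250.67 px.
Crop height = 1007 − 170 = 837 px; one third is 279.00 px.
The lower-left point is one-third across and two-thirds down within the crop:
x = 35 + 1 × 250.67 ≈ 286; y = 170 + 2 × 279.00 ≈ 728.

x = 286 px, y = 728 px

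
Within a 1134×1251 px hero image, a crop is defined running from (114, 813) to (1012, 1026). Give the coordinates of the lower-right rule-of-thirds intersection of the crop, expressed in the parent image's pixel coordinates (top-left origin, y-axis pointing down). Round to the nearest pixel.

Crop width = 1012 − 114 = 898 px; one third is 299.33 px.
Crop height = 1026 − 813 = 213 px; one third is 71.00 px.
The lower-right point is two-thirds across and two-thirds down within the crop:
x = 114 + 2 × 299.33 ≈ 713; y = 813 + 2 × 71.00 ≈ 955.

(713, 955)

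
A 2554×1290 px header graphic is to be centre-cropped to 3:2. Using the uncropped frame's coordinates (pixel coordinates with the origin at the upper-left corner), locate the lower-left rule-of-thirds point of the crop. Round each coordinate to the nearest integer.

2554/1290 > 3/2, so the 3:2 crop keeps the full height 1290 and trims width to 1290 × 3/2 = 1935.00 px.
Left offset = (2554 − 1935.00)/2 = 309.50 px; top offset = 0.
Lower-left is one-third across and two-thirds down within the crop:
x = 309.50 + 1 × 1935.00/3 ≈ 955; y = 0.00 + 2 × 1290.00/3 ≈ 860.

(955, 860)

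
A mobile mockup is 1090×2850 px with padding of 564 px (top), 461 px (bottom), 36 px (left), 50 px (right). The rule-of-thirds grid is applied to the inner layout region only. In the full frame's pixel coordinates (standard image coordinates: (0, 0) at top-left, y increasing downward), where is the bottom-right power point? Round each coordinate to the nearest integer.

Content width = 1090 − 36 − 50 = 1004 px; content height = 2850 − 564 − 461 = 1825 px.
Bottom-right is two-thirds across and two-thirds down within the inner layout region.
x = 36 + 2 × 1004/3 = 36 + 669.33 ≈ 705
y = 564 + 2 × 1825/3 = 564 + 1216.67 ≈ 1781

x = 705 px, y = 1781 px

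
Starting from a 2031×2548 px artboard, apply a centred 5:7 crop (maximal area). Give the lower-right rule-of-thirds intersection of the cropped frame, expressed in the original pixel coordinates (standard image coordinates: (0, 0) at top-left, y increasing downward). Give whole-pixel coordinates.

2031/2548 > 5/7, so the 5:7 crop keeps the full height 2548 and trims width to 2548 × 5/7 = 1820.00 px.
Left offset = (2031 − 1820.00)/2 = 105.50 px; top offset = 0.
Lower-right is two-thirds across and two-thirds down within the crop:
x = 105.50 + 2 × 1820.00/3 ≈ 1319; y = 0.00 + 2 × 2548.00/3 ≈ 1699.

(1319, 1699)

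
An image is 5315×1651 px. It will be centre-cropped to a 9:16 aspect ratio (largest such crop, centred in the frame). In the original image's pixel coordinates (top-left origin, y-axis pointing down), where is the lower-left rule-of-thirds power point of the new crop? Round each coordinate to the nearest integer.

5315/1651 > 9/16, so the 9:16 crop keeps the full height 1651 and trims width to 1651 × 9/16 = 928.69 px.
Left offset = (5315 − 928.69)/2 = 2193.16 px; top offset = 0.
Lower-left is one-third across and two-thirds down within the crop:
x = 2193.16 + 1 × 928.69/3 ≈ 2503; y = 0.00 + 2 × 1651.00/3 ≈ 1101.

x = 2503 px, y = 1101 px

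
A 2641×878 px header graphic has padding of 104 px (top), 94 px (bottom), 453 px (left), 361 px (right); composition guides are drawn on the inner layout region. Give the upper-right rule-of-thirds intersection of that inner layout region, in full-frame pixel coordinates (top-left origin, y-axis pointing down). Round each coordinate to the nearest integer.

(1671, 331)

Content width = 2641 − 453 − 361 = 1827 px; content height = 878 − 104 − 94 = 680 px.
Upper-right is two-thirds across and one-third down within the inner layout region.
x = 453 + 2 × 1827/3 = 453 + 1218.00 ≈ 1671
y = 104 + 1 × 680/3 = 104 + 226.67 ≈ 331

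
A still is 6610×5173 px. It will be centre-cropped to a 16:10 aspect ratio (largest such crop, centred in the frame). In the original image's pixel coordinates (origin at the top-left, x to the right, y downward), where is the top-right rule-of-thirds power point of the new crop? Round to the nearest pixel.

6610/5173 < 16/10, so the 16:10 crop keeps the full width 6610 and trims height to 6610 × 10/16 = 4131.25 px.
Top offset = (5173 − 4131.25)/2 = 520.88 px; left offset = 0.
Top-right is two-thirds across and one-third down within the crop:
x = 0.00 + 2 × 6610.00/3 ≈ 4407; y = 520.88 + 1 × 4131.25/3 ≈ 1898.

x = 4407 px, y = 1898 px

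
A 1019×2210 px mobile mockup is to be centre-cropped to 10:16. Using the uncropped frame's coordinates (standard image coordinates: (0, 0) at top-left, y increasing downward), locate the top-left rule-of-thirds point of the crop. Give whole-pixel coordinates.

1019/2210 < 10/16, so the 10:16 crop keeps the full width 1019 and trims height to 1019 × 16/10 = 1630.40 px.
Top offset = (2210 − 1630.40)/2 = 289.80 px; left offset = 0.
Top-left is one-third across and one-third down within the crop:
x = 0.00 + 1 × 1019.00/3 ≈ 340; y = 289.80 + 1 × 1630.40/3 ≈ 833.

(340, 833)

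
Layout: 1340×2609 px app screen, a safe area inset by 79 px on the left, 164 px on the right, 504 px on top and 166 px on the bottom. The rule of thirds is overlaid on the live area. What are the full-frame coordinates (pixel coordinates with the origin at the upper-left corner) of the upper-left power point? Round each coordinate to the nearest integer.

(445, 1150)

Content width = 1340 − 79 − 164 = 1097 px; content height = 2609 − 504 − 166 = 1939 px.
Upper-left is one-third across and one-third down within the live area.
x = 79 + 1 × 1097/3 = 79 + 365.67 ≈ 445
y = 504 + 1 × 1939/3 = 504 + 646.33 ≈ 1150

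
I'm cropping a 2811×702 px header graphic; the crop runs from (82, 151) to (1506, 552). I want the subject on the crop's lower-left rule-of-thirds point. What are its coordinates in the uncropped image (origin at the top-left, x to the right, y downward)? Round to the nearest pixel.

Crop width = 1506 − 82 = 1424 px; one third is 474.67 px.
Crop height = 552 − 151 = 401 px; one third is 133.67 px.
The lower-left point is one-third across and two-thirds down within the crop:
x = 82 + 1 × 474.67 ≈ 557; y = 151 + 2 × 133.67 ≈ 418.

x = 557 px, y = 418 px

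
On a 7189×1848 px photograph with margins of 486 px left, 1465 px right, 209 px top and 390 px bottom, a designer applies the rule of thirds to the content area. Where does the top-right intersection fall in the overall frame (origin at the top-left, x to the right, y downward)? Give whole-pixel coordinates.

x = 3978 px, y = 625 px

Content width = 7189 − 486 − 1465 = 5238 px; content height = 1848 − 209 − 390 = 1249 px.
Top-right is two-thirds across and one-third down within the content area.
x = 486 + 2 × 5238/3 = 486 + 3492.00 ≈ 3978
y = 209 + 1 × 1249/3 = 209 + 416.33 ≈ 625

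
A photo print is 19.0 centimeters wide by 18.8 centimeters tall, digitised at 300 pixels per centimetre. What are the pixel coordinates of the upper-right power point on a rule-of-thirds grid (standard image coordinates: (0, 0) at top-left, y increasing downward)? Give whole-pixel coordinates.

In pixels the canvas is 19.0 × 300 = 5700 wide and 18.8 × 300 = 5640 tall.
The upper-right point is two-thirds across and one-third down:
x = 2 × 5700/3 ≈ 3800; y = 1 × 5640/3 ≈ 1880.

x = 3800 px, y = 1880 px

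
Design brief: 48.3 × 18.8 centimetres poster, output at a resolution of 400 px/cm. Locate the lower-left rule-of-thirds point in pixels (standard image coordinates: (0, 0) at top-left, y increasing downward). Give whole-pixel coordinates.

In pixels the canvas is 48.3 × 400 = 19320 wide and 18.8 × 400 = 7520 tall.
The lower-left point is one-third across and two-thirds down:
x = 1 × 19320/3 ≈ 6440; y = 2 × 7520/3 ≈ 5013.

(6440, 5013)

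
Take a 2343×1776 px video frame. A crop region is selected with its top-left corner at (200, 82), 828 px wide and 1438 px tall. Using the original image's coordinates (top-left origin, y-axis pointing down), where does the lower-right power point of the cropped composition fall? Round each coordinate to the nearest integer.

One third of the crop width 828 is 276.00 px.
One third of the crop height 1438 is 479.33 px.
The lower-right point is two-thirds across and two-thirds down within the crop:
x = 200 + 2 × 276.00 ≈ 752; y = 82 + 2 × 479.33 ≈ 1041.

x = 752 px, y = 1041 px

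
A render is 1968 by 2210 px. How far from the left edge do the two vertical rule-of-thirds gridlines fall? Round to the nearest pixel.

1968 / 3 = 656, so the vertical lines sit at one and two thirds of 1968.

x = 656 px and x = 1312 px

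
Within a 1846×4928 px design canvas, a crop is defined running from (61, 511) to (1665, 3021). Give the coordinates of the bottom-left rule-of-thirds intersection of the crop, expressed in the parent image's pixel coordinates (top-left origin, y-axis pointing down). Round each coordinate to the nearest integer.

x = 596 px, y = 2184 px

Crop width = 1665 − 61 = 1604 px; one third is 534.67 px.
Crop height = 3021 − 511 = 2510 px; one third is 836.67 px.
The bottom-left point is one-third across and two-thirds down within the crop:
x = 61 + 1 × 534.67 ≈ 596; y = 511 + 2 × 836.67 ≈ 2184.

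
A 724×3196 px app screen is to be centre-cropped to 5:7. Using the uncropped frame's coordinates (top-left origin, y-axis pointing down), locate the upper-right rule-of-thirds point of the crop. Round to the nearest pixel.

724/3196 < 5/7, so the 5:7 crop keeps the full width 724 and trims height to 724 × 7/5 = 1013.60 px.
Top offset = (3196 − 1013.60)/2 = 1091.20 px; left offset = 0.
Upper-right is two-thirds across and one-third down within the crop:
x = 0.00 + 2 × 724.00/3 ≈ 483; y = 1091.20 + 1 × 1013.60/3 ≈ 1429.

(483, 1429)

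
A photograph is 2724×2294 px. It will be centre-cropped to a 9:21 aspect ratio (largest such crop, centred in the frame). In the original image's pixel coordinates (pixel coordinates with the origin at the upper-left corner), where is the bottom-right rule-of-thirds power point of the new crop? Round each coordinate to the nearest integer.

(1526, 1529)

2724/2294 > 9/21, so the 9:21 crop keeps the full height 2294 and trims width to 2294 × 9/21 = 983.14 px.
Left offset = (2724 − 983.14)/2 = 870.43 px; top offset = 0.
Bottom-right is two-thirds across and two-thirds down within the crop:
x = 870.43 + 2 × 983.14/3 ≈ 1526; y = 0.00 + 2 × 2294.00/3 ≈ 1529.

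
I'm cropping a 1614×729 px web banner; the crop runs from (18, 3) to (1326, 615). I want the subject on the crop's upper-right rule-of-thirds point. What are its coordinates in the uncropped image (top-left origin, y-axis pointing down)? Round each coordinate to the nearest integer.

Crop width = 1326 − 18 = 1308 px; one third is 436.00 px.
Crop height = 615 − 3 = 612 px; one third is 204.00 px.
The upper-right point is two-thirds across and one-third down within the crop:
x = 18 + 2 × 436.00 ≈ 890; y = 3 + 1 × 204.00 ≈ 207.

(890, 207)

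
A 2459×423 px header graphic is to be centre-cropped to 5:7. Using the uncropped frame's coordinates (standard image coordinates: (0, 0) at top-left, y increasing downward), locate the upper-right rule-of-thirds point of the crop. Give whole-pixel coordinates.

(1280, 141)

2459/423 > 5/7, so the 5:7 crop keeps the full height 423 and trims width to 423 × 5/7 = 302.14 px.
Left offset = (2459 − 302.14)/2 = 1078.43 px; top offset = 0.
Upper-right is two-thirds across and one-third down within the crop:
x = 1078.43 + 2 × 302.14/3 ≈ 1280; y = 0.00 + 1 × 423.00/3 ≈ 141.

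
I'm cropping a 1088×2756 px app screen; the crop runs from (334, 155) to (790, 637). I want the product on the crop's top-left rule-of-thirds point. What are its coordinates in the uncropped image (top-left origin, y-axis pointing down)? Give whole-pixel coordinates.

x = 486 px, y = 316 px

Crop width = 790 − 334 = 456 px; one third is 152.00 px.
Crop height = 637 − 155 = 482 px; one third is 160.67 px.
The top-left point is one-third across and one-third down within the crop:
x = 334 + 1 × 152.00 ≈ 486; y = 155 + 1 × 160.67 ≈ 316.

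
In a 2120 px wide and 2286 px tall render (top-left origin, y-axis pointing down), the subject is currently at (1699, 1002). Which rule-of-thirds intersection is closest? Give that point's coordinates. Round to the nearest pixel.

(1413, 762)

Third lines: x ∈ {707, 1413}, y ∈ {762, 1524}.
1699 is closer to x = 1413; 1002 is closer to y = 762.
So the nearest intersection is the upper-right power point.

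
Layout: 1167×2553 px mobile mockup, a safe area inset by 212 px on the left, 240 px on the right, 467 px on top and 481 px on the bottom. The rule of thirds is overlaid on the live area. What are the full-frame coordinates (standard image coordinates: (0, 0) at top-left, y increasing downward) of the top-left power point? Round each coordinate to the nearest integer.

(450, 1002)

Content width = 1167 − 212 − 240 = 715 px; content height = 2553 − 467 − 481 = 1605 px.
Top-left is one-third across and one-third down within the live area.
x = 212 + 1 × 715/3 = 212 + 238.33 ≈ 450
y = 467 + 1 × 1605/3 = 467 + 535.00 ≈ 1002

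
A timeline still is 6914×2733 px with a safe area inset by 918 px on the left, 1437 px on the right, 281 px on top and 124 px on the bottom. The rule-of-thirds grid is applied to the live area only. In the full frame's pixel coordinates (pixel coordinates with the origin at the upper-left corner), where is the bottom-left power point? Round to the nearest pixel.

Content width = 6914 − 918 − 1437 = 4559 px; content height = 2733 − 281 − 124 = 2328 px.
Bottom-left is one-third across and two-thirds down within the live area.
x = 918 + 1 × 4559/3 = 918 + 1519.67 ≈ 2438
y = 281 + 2 × 2328/3 = 281 + 1552.00 ≈ 1833

x = 2438 px, y = 1833 px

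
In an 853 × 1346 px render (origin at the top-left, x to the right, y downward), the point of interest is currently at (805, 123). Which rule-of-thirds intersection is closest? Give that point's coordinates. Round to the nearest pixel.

Third lines: x ∈ {284, 569}, y ∈ {449, 897}.
805 is closer to x = 569; 123 is closer to y = 449.
So the nearest intersection is the upper-right power point.

(569, 449)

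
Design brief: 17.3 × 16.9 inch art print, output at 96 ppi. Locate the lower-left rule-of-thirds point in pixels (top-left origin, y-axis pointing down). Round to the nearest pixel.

x = 554 px, y = 1082 px

In pixels the canvas is 17.3 × 96 = 1660.8 wide and 16.9 × 96 = 1622.4 tall.
The lower-left point is one-third across and two-thirds down:
x = 1 × 1660.8/3 ≈ 554; y = 2 × 1622.4/3 ≈ 1082.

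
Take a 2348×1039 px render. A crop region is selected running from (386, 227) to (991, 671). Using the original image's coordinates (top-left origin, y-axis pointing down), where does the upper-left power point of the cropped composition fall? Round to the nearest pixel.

Crop width = 991 − 386 = 605 px; one third is 201.67 px.
Crop height = 671 − 227 = 444 px; one third is 148.00 px.
The upper-left point is one-third across and one-third down within the crop:
x = 386 + 1 × 201.67 ≈ 588; y = 227 + 1 × 148.00 ≈ 375.

(588, 375)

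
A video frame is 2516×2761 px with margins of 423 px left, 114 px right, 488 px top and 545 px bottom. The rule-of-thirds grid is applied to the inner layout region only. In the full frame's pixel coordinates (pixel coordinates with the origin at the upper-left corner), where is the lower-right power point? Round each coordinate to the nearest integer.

Content width = 2516 − 423 − 114 = 1979 px; content height = 2761 − 488 − 545 = 1728 px.
Lower-right is two-thirds across and two-thirds down within the inner layout region.
x = 423 + 2 × 1979/3 = 423 + 1319.33 ≈ 1742
y = 488 + 2 × 1728/3 = 488 + 1152.00 ≈ 1640

(1742, 1640)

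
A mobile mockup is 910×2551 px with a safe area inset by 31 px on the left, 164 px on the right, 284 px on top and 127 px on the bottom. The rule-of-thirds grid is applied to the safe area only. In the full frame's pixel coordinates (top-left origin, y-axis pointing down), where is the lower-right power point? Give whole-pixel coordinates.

x = 508 px, y = 1711 px

Content width = 910 − 31 − 164 = 715 px; content height = 2551 − 284 − 127 = 2140 px.
Lower-right is two-thirds across and two-thirds down within the safe area.
x = 31 + 2 × 715/3 = 31 + 476.67 ≈ 508
y = 284 + 2 × 2140/3 = 284 + 1426.67 ≈ 1711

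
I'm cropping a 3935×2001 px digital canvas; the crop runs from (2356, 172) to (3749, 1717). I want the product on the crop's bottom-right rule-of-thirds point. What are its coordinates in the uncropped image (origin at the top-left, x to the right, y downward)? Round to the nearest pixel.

(3285, 1202)

Crop width = 3749 − 2356 = 1393 px; one third is 464.33 px.
Crop height = 1717 − 172 = 1545 px; one third is 515.00 px.
The bottom-right point is two-thirds across and two-thirds down within the crop:
x = 2356 + 2 × 464.33 ≈ 3285; y = 172 + 2 × 515.00 ≈ 1202.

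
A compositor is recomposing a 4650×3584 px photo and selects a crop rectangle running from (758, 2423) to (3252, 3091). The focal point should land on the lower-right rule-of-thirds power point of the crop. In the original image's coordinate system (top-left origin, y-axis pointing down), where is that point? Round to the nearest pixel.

x = 2421 px, y = 2868 px

Crop width = 3252 − 758 = 2494 px; one third is 831.33 px.
Crop height = 3091 − 2423 = 668 px; one third is 222.67 px.
The lower-right point is two-thirds across and two-thirds down within the crop:
x = 758 + 2 × 831.33 ≈ 2421; y = 2423 + 2 × 222.67 ≈ 2868.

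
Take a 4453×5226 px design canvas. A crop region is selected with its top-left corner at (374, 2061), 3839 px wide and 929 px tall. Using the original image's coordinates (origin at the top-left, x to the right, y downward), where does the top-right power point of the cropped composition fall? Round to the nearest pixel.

(2933, 2371)

One third of the crop width 3839 is 1279.67 px.
One third of the crop height 929 is 309.67 px.
The top-right point is two-thirds across and one-third down within the crop:
x = 374 + 2 × 1279.67 ≈ 2933; y = 2061 + 1 × 309.67 ≈ 2371.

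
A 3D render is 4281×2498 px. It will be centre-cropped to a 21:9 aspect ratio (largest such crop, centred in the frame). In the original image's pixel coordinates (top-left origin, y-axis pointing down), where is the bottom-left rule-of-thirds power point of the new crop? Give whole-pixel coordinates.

x = 1427 px, y = 1555 px

4281/2498 < 21/9, so the 21:9 crop keeps the full width 4281 and trims height to 4281 × 9/21 = 1834.71 px.
Top offset = (2498 − 1834.71)/2 = 331.64 px; left offset = 0.
Bottom-left is one-third across and two-thirds down within the crop:
x = 0.00 + 1 × 4281.00/3 ≈ 1427; y = 331.64 + 2 × 1834.71/3 ≈ 1555.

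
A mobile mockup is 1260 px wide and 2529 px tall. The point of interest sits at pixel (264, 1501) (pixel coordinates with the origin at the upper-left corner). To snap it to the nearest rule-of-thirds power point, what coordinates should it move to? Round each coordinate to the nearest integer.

x = 420 px, y = 1686 px

Third lines: x ∈ {420, 840}, y ∈ {843, 1686}.
264 is closer to x = 420; 1501 is closer to y = 1686.
So the nearest intersection is the lower-left power point.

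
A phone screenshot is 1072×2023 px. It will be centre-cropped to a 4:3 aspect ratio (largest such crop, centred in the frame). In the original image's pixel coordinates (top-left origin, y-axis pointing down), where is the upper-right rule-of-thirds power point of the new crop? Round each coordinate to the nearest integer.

1072/2023 < 4/3, so the 4:3 crop keeps the full width 1072 and trims height to 1072 × 3/4 = 804.00 px.
Top offset = (2023 − 804.00)/2 = 609.50 px; left offset = 0.
Upper-right is two-thirds across and one-third down within the crop:
x = 0.00 + 2 × 1072.00/3 ≈ 715; y = 609.50 + 1 × 804.00/3 ≈ 878.

x = 715 px, y = 878 px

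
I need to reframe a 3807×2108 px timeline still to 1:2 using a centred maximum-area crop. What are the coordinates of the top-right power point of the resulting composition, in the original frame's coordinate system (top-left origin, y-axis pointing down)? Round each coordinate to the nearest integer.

3807/2108 > 1/2, so the 1:2 crop keeps the full height 2108 and trims width to 2108 × 1/2 = 1054.00 px.
Left offset = (3807 − 1054.00)/2 = 1376.50 px; top offset = 0.
Top-right is two-thirds across and one-third down within the crop:
x = 1376.50 + 2 × 1054.00/3 ≈ 2079; y = 0.00 + 1 × 2108.00/3 ≈ 703.

x = 2079 px, y = 703 px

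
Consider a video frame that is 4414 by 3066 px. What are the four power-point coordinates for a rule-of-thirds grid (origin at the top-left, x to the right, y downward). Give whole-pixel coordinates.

(1471, 1022), (2943, 1022), (1471, 2044), (2943, 2044)

One third of 4414 is 1471.33; one third of 3066 is 1022.
Vertical third lines at x = 1471 and x = 2943; horizontal third lines at y = 1022 and y = 2044.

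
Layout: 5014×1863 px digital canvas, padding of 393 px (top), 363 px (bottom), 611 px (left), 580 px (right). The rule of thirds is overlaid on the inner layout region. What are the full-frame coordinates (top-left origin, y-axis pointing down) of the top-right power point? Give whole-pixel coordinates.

x = 3160 px, y = 762 px

Content width = 5014 − 611 − 580 = 3823 px; content height = 1863 − 393 − 363 = 1107 px.
Top-right is two-thirds across and one-third down within the inner layout region.
x = 611 + 2 × 3823/3 = 611 + 2548.67 ≈ 3160
y = 393 + 1 × 1107/3 = 393 + 369.00 ≈ 762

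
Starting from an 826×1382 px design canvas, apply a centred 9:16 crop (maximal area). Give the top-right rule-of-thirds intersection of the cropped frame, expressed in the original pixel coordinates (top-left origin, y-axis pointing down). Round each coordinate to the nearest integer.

(543, 461)

826/1382 > 9/16, so the 9:16 crop keeps the full height 1382 and trims width to 1382 × 9/16 = 777.38 px.
Left offset = (826 − 777.38)/2 = 24.31 px; top offset = 0.
Top-right is two-thirds across and one-third down within the crop:
x = 24.31 + 2 × 777.38/3 ≈ 543; y = 0.00 + 1 × 1382.00/3 ≈ 461.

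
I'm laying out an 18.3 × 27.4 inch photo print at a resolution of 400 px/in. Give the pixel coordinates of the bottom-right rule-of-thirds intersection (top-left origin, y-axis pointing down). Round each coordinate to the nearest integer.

(4880, 7307)

In pixels the canvas is 18.3 × 400 = 7320 wide and 27.4 × 400 = 10960 tall.
The bottom-right point is two-thirds across and two-thirds down:
x = 2 × 7320/3 ≈ 4880; y = 2 × 10960/3 ≈ 7307.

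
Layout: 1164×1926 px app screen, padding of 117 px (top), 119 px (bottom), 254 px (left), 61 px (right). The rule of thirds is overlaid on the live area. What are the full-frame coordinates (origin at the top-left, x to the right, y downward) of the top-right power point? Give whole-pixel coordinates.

(820, 680)

Content width = 1164 − 254 − 61 = 849 px; content height = 1926 − 117 − 119 = 1690 px.
Top-right is two-thirds across and one-third down within the live area.
x = 254 + 2 × 849/3 = 254 + 566.00 ≈ 820
y = 117 + 1 × 1690/3 = 117 + 563.33 ≈ 680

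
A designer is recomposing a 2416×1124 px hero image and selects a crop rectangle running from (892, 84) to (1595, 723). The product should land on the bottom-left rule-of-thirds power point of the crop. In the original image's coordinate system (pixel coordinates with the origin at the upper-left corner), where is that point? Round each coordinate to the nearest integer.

Crop width = 1595 − 892 = 703 px; one third is 234.33 px.
Crop height = 723 − 84 = 639 px; one third is 213.00 px.
The bottom-left point is one-third across and two-thirds down within the crop:
x = 892 + 1 × 234.33 ≈ 1126; y = 84 + 2 × 213.00 ≈ 510.

x = 1126 px, y = 510 px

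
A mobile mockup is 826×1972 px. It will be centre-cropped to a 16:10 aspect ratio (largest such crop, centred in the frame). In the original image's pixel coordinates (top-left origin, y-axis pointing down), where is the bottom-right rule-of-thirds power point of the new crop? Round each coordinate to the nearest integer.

826/1972 < 16/10, so the 16:10 crop keeps the full width 826 and trims height to 826 × 10/16 = 516.25 px.
Top offset = (1972 − 516.25)/2 = 727.88 px; left offset = 0.
Bottom-right is two-thirds across and two-thirds down within the crop:
x = 0.00 + 2 × 826.00/3 ≈ 551; y = 727.88 + 2 × 516.25/3 ≈ 1072.

x = 551 px, y = 1072 px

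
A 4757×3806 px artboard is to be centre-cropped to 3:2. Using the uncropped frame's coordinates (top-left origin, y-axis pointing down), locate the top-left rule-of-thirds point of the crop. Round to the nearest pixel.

(1586, 1374)

4757/3806 < 3/2, so the 3:2 crop keeps the full width 4757 and trims height to 4757 × 2/3 = 3171.33 px.
Top offset = (3806 − 3171.33)/2 = 317.33 px; left offset = 0.
Top-left is one-third across and one-third down within the crop:
x = 0.00 + 1 × 4757.00/3 ≈ 1586; y = 317.33 + 1 × 3171.33/3 ≈ 1374.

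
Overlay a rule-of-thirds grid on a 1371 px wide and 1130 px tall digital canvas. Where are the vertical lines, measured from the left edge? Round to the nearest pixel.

x = 457 px and x = 914 px

1371 / 3 = 457, so the vertical lines sit at one and two thirds of 1371.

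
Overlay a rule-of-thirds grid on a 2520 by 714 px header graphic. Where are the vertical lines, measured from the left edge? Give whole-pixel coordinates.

840 px and 1680 px

2520 / 3 = 840, so the vertical lines sit at one and two thirds of 2520.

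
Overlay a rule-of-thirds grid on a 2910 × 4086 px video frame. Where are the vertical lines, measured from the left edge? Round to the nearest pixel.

2910 / 3 = 970, so the vertical lines sit at one and two thirds of 2910.

970 px and 1940 px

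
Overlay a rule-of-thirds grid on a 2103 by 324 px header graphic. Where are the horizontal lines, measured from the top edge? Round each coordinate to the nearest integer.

108 px and 216 px

324 / 3 = 108, so the horizontal lines sit at one and two thirds of 324.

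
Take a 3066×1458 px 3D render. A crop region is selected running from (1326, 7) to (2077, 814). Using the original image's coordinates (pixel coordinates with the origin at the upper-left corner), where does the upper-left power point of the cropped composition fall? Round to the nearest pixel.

x = 1576 px, y = 276 px

Crop width = 2077 − 1326 = 751 px; one third is 250.33 px.
Crop height = 814 − 7 = 807 px; one third is 269.00 px.
The upper-left point is one-third across and one-third down within the crop:
x = 1326 + 1 × 250.33 ≈ 1576; y = 7 + 1 × 269.00 ≈ 276.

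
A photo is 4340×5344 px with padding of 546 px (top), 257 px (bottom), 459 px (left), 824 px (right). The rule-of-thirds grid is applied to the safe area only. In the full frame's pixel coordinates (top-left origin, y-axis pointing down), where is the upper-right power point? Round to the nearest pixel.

(2497, 2060)

Content width = 4340 − 459 − 824 = 3057 px; content height = 5344 − 546 − 257 = 4541 px.
Upper-right is two-thirds across and one-third down within the safe area.
x = 459 + 2 × 3057/3 = 459 + 2038.00 ≈ 2497
y = 546 + 1 × 4541/3 = 546 + 1513.67 ≈ 2060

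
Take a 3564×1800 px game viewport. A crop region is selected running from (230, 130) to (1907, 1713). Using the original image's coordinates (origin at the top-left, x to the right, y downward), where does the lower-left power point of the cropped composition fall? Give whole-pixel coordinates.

Crop width = 1907 − 230 = 1677 px; one third is 559.00 px.
Crop height = 1713 − 130 = 1583 px; one third is 527.67 px.
The lower-left point is one-third across and two-thirds down within the crop:
x = 230 + 1 × 559.00 ≈ 789; y = 130 + 2 × 527.67 ≈ 1185.

x = 789 px, y = 1185 px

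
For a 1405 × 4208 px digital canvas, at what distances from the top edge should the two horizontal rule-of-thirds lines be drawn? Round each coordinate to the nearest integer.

y = 1403 px and y = 2805 px

4208 / 3 = 1402.67, so the horizontal lines sit at one and two thirds of 4208.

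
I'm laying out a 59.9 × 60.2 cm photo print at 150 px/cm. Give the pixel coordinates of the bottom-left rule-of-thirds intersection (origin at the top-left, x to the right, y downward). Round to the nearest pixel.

(2995, 6020)

In pixels the canvas is 59.9 × 150 = 8985 wide and 60.2 × 150 = 9030 tall.
The bottom-left point is one-third across and two-thirds down:
x = 1 × 8985/3 ≈ 2995; y = 2 × 9030/3 ≈ 6020.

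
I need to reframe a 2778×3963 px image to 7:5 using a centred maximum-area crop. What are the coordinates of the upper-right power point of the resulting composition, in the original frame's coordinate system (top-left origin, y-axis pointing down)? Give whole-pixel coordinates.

x = 1852 px, y = 1651 px

2778/3963 < 7/5, so the 7:5 crop keeps the full width 2778 and trims height to 2778 × 5/7 = 1984.29 px.
Top offset = (3963 − 1984.29)/2 = 989.36 px; left offset = 0.
Upper-right is two-thirds across and one-third down within the crop:
x = 0.00 + 2 × 2778.00/3 ≈ 1852; y = 989.36 + 1 × 1984.29/3 ≈ 1651.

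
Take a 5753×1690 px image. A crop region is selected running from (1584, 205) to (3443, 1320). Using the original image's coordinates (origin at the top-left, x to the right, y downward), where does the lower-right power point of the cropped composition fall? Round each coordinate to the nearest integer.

Crop width = 3443 − 1584 = 1859 px; one third is 619.67 px.
Crop height = 1320 − 205 = 1115 px; one third is 371.67 px.
The lower-right point is two-thirds across and two-thirds down within the crop:
x = 1584 + 2 × 619.67 ≈ 2823; y = 205 + 2 × 371.67 ≈ 948.

(2823, 948)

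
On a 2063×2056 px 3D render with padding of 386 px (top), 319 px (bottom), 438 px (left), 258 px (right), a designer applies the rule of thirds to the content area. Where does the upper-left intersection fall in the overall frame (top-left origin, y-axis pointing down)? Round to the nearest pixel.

Content width = 2063 − 438 − 258 = 1367 px; content height = 2056 − 386 − 319 = 1351 px.
Upper-left is one-third across and one-third down within the content area.
x = 438 + 1 × 1367/3 = 438 + 455.67 ≈ 894
y = 386 + 1 × 1351/3 = 386 + 450.33 ≈ 836

(894, 836)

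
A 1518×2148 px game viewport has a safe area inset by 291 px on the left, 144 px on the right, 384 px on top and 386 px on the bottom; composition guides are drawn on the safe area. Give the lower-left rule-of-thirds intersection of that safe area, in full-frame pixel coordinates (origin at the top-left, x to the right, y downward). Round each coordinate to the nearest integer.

Content width = 1518 − 291 − 144 = 1083 px; content height = 2148 − 384 − 386 = 1378 px.
Lower-left is one-third across and two-thirds down within the safe area.
x = 291 + 1 × 1083/3 = 291 + 361.00 ≈ 652
y = 384 + 2 × 1378/3 = 384 + 918.67 ≈ 1303

x = 652 px, y = 1303 px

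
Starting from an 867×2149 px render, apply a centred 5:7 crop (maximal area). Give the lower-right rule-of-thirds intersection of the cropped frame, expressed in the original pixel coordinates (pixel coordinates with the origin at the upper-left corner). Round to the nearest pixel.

(578, 1277)

867/2149 < 5/7, so the 5:7 crop keeps the full width 867 and trims height to 867 × 7/5 = 1213.80 px.
Top offset = (2149 − 1213.80)/2 = 467.60 px; left offset = 0.
Lower-right is two-thirds across and two-thirds down within the crop:
x = 0.00 + 2 × 867.00/3 ≈ 578; y = 467.60 + 2 × 1213.80/3 ≈ 1277.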